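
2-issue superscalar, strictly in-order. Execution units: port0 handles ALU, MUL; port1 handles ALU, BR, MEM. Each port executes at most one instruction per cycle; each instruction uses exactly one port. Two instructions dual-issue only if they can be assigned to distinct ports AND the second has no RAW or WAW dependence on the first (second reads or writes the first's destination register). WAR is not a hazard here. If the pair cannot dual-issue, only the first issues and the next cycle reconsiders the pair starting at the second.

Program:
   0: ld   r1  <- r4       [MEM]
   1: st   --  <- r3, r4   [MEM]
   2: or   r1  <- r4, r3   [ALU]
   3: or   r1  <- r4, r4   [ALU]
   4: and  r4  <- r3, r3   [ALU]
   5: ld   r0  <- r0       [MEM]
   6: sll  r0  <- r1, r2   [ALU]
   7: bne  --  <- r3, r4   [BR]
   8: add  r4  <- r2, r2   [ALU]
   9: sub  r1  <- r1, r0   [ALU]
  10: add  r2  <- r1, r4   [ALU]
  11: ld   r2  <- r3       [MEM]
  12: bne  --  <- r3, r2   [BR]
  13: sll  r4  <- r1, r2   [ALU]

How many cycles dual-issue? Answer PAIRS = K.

#0 head=0: ld.MEM i0 no-port MEM/MEM
#1 head=1: st.MEM+or.ALU i1/i2 dual
#2 head=3: or.ALU+and.ALU i3/i4 dual
#3 head=5: ld.MEM i5 WAW r0
#4 head=6: sll.ALU+bne.BR i6/i7 dual
#5 head=8: add.ALU+sub.ALU i8/i9 dual
#6 head=10: add.ALU i10 WAW r2
#7 head=11: ld.MEM i11 no-port MEM/BR
#8 head=12: bne.BR+sll.ALU i12/i13 dual

PAIRS = 5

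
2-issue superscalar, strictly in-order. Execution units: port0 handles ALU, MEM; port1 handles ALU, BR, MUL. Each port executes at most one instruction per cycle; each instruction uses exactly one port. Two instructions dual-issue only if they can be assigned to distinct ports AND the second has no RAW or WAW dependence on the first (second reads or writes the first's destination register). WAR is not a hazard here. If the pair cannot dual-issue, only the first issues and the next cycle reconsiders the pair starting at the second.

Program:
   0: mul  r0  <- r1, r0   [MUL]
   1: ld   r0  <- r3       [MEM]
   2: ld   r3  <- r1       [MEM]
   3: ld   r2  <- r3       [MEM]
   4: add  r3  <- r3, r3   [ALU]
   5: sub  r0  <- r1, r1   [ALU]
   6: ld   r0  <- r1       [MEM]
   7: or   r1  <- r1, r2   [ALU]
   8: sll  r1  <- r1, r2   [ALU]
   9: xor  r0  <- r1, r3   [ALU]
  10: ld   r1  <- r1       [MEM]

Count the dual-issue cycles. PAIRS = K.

PAIRS = 3

  cy0 -> i0 (mul) WAW r0
  cy1 -> i1 (ld) no-port MEM/MEM
  cy2 -> i2 (ld) no-port MEM/MEM
  cy3 -> i3/i4 (ld;add) dual
  cy4 -> i5 (sub) WAW r0
  cy5 -> i6/i7 (ld;or) dual
  cy6 -> i8 (sll) RAW r1
  cy7 -> i9/i10 (xor;ld) dual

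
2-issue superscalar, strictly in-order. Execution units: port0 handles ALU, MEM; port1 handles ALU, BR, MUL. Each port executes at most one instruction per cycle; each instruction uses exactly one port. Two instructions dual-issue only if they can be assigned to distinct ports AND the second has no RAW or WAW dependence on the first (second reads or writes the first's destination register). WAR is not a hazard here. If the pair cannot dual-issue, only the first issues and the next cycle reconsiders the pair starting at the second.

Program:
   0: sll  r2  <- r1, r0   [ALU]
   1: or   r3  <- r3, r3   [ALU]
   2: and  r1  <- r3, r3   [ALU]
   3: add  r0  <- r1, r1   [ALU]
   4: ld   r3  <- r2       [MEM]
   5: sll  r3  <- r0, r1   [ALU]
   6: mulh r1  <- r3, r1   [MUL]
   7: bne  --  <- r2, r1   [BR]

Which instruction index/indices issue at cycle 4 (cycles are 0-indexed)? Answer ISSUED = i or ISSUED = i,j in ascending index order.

ISSUED = 6

t=0 i0&i1:sll+or ; dual
t=1 i2:and ; RAW r1
t=2 i3&i4:add+ld ; dual
t=3 i5:sll ; RAW r3
t=4 i6:mulh ; no-port MUL/BR
t=5 i7:bne ; tail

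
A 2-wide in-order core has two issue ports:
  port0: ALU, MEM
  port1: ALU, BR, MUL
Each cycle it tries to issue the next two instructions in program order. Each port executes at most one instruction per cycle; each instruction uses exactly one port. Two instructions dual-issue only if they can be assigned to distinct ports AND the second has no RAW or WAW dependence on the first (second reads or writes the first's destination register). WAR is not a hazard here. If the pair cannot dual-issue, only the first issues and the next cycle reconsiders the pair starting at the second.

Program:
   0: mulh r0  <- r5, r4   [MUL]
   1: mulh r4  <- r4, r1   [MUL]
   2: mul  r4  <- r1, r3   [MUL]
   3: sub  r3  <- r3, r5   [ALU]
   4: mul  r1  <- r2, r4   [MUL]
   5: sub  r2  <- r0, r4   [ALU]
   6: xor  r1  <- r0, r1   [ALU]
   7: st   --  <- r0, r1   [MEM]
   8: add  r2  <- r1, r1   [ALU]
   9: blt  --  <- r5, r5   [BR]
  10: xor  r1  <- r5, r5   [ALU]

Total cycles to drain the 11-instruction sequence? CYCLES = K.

[0] i0  mulh  -- no-port MUL/MUL
[1] i1  mulh  -- no-port MUL/MUL
[2] i2,i3  mul;sub  -- 2-wide
[3] i4,i5  mul;sub  -- 2-wide
[4] i6  xor  -- RAW r1
[5] i7,i8  st;add  -- 2-wide
[6] i9,i10  blt;xor  -- 2-wide

CYCLES = 7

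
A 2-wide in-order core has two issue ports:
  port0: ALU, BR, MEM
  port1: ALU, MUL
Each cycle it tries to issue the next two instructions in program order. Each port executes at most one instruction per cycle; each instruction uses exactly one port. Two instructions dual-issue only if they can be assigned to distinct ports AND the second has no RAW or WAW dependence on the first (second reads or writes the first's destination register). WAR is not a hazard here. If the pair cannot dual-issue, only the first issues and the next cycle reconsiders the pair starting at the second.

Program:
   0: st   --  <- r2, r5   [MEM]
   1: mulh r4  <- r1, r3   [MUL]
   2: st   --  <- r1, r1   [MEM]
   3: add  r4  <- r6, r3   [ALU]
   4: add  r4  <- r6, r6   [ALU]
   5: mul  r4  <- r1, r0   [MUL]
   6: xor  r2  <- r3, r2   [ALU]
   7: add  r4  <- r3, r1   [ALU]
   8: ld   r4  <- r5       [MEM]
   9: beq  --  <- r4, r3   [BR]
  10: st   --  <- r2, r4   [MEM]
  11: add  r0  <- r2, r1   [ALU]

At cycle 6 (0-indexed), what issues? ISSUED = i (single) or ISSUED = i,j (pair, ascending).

  cy0 -> i0/i1 (st+mulh) 2-wide
  cy1 -> i2/i3 (st+add) 2-wide
  cy2 -> i4 (add) WAW r4
  cy3 -> i5/i6 (mul+xor) 2-wide
  cy4 -> i7 (add) WAW r4
  cy5 -> i8 (ld) no-port MEM/BR
  cy6 -> i9 (beq) no-port BR/MEM
  cy7 -> i10/i11 (st+add) 2-wide

ISSUED = 9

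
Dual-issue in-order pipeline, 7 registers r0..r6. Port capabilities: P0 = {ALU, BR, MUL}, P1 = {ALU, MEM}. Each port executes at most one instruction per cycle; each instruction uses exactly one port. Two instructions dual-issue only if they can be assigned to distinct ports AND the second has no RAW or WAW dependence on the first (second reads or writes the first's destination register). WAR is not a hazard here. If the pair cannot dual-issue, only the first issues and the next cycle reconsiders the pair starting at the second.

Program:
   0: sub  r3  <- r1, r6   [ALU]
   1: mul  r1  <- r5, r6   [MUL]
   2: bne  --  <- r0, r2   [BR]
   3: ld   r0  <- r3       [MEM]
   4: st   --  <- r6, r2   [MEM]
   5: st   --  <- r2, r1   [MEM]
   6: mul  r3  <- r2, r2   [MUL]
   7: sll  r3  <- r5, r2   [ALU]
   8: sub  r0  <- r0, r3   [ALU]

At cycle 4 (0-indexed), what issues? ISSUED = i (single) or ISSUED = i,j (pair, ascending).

ISSUED = 7

c0: i0,i1 sub/mul  dual
c1: i2,i3 bne/ld  dual
c2: i4 st  no-port MEM/MEM
c3: i5,i6 st/mul  dual
c4: i7 sll  RAW r3
c5: i8 sub  tail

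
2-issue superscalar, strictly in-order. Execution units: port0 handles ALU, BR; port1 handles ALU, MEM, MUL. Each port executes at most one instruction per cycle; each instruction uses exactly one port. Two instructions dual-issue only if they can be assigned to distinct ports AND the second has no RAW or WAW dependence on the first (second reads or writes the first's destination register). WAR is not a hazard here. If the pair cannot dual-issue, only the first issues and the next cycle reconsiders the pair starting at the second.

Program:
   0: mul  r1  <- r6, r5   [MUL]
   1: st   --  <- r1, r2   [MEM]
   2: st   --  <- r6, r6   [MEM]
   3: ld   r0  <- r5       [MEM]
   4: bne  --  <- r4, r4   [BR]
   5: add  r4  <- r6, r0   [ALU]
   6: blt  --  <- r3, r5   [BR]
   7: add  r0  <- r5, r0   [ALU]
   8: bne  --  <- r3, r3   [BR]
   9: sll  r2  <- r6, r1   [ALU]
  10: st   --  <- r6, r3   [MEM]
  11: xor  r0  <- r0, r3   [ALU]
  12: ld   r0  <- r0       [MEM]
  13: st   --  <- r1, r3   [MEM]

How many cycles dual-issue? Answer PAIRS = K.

0. mul @i0  | no-port MUL/MEM
1. st @i1  | no-port MEM/MEM
2. st @i2  | no-port MEM/MEM
3. ld;bne @i3,i4  | pair
4. add;blt @i5,i6  | pair
5. add;bne @i7,i8  | pair
6. sll;st @i9,i10  | pair
7. xor @i11  | RAW+WAW r0
8. ld @i12  | no-port MEM/MEM
9. st @i13  | tail

PAIRS = 4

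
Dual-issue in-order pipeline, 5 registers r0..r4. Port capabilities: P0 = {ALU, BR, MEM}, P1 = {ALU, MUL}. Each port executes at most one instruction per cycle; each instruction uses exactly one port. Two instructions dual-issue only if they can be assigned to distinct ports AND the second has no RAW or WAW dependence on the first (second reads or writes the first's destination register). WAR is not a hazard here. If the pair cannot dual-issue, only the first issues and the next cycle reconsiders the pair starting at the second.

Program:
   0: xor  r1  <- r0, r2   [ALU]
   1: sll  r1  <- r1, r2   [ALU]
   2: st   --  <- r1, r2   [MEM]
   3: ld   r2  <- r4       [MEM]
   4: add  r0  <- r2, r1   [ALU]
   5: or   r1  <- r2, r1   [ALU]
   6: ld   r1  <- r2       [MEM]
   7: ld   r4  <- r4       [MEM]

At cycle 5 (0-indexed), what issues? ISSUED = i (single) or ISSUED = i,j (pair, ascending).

  cy0 -> i0 (xor) RAW+WAW r1
  cy1 -> i1 (sll) RAW r1
  cy2 -> i2 (st) no-port MEM/MEM
  cy3 -> i3 (ld) RAW r2
  cy4 -> i4&i5 (add+or) 2-wide
  cy5 -> i6 (ld) no-port MEM/MEM
  cy6 -> i7 (ld) tail

ISSUED = 6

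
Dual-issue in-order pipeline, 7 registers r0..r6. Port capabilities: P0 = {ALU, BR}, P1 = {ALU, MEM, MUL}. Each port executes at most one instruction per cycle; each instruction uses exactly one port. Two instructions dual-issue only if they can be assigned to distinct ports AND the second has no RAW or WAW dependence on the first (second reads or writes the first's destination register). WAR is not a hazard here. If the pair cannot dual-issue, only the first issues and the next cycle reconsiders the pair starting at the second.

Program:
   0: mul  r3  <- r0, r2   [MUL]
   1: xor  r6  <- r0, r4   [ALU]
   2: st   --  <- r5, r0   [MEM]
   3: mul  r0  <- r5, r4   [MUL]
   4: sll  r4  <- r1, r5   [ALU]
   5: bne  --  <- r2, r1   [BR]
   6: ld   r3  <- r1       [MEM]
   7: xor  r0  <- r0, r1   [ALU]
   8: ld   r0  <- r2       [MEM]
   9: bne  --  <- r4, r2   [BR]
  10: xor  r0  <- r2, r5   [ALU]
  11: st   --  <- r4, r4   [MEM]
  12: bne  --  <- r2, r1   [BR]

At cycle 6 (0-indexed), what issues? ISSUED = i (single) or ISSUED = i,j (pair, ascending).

#0 head=0: mul xor i0,i1 dual
#1 head=2: st i2 no-port MEM/MUL
#2 head=3: mul sll i3,i4 dual
#3 head=5: bne ld i5,i6 dual
#4 head=7: xor i7 WAW r0
#5 head=8: ld bne i8,i9 dual
#6 head=10: xor st i10,i11 dual
#7 head=12: bne i12 tail

ISSUED = 10,11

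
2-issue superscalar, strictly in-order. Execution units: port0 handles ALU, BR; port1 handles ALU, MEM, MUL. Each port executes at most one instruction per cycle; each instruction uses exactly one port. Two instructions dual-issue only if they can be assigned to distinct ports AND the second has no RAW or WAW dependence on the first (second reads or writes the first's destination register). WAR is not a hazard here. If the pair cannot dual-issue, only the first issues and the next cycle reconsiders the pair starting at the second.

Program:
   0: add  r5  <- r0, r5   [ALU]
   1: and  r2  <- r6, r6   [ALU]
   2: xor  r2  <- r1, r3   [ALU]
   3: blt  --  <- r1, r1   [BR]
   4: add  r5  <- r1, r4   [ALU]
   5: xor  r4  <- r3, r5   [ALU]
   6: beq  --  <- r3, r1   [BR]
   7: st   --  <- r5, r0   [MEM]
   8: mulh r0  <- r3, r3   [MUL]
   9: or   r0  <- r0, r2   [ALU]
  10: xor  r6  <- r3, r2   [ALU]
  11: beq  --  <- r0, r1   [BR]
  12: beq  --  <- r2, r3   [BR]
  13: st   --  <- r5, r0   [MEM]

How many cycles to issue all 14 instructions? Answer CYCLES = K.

[0] i0&i1  add.ALU+and.ALU  -- dual
[1] i2&i3  xor.ALU+blt.BR  -- dual
[2] i4  add.ALU  -- RAW r5
[3] i5&i6  xor.ALU+beq.BR  -- dual
[4] i7  st.MEM  -- no-port MEM/MUL
[5] i8  mulh.MUL  -- RAW+WAW r0
[6] i9&i10  or.ALU+xor.ALU  -- dual
[7] i11  beq.BR  -- no-port BR/BR
[8] i12&i13  beq.BR+st.MEM  -- dual

CYCLES = 9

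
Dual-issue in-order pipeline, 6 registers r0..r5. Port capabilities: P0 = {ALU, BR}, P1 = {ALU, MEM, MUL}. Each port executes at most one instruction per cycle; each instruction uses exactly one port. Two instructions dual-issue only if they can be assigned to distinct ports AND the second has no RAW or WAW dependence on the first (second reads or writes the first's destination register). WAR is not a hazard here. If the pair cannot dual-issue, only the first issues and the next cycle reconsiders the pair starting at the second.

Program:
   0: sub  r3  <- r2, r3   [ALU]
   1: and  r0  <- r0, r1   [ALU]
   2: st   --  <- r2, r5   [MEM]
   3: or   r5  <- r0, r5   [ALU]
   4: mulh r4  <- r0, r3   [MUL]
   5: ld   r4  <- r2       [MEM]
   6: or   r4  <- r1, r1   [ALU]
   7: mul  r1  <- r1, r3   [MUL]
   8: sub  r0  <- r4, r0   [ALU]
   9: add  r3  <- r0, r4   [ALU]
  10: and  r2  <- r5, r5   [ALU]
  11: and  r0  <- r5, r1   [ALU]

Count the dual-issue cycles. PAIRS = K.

t=0 i0/i1:sub.ALU+and.ALU ; pair
t=1 i2/i3:st.MEM+or.ALU ; pair
t=2 i4:mulh.MUL ; no-port MUL/MEM
t=3 i5:ld.MEM ; WAW r4
t=4 i6/i7:or.ALU+mul.MUL ; pair
t=5 i8:sub.ALU ; RAW r0
t=6 i9/i10:add.ALU+and.ALU ; pair
t=7 i11:and.ALU ; tail

PAIRS = 4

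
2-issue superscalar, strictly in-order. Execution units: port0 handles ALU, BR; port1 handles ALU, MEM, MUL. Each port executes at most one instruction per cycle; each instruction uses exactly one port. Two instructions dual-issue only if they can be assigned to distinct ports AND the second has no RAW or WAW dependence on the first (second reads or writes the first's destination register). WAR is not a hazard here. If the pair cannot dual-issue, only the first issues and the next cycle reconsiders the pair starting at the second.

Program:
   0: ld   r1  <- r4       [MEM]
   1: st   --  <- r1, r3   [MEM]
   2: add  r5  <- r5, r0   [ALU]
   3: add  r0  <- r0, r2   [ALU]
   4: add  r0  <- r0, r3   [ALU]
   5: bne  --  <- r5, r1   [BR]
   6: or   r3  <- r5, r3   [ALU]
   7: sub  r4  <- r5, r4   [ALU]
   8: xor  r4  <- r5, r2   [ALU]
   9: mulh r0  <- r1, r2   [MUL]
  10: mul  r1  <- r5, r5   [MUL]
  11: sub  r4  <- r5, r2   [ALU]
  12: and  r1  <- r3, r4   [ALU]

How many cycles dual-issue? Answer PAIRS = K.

PAIRS = 5

#0 head=0: ld i0 no-port MEM/MEM
#1 head=1: st add i1&i2 dual
#2 head=3: add i3 RAW+WAW r0
#3 head=4: add bne i4&i5 dual
#4 head=6: or sub i6&i7 dual
#5 head=8: xor mulh i8&i9 dual
#6 head=10: mul sub i10&i11 dual
#7 head=12: and i12 tail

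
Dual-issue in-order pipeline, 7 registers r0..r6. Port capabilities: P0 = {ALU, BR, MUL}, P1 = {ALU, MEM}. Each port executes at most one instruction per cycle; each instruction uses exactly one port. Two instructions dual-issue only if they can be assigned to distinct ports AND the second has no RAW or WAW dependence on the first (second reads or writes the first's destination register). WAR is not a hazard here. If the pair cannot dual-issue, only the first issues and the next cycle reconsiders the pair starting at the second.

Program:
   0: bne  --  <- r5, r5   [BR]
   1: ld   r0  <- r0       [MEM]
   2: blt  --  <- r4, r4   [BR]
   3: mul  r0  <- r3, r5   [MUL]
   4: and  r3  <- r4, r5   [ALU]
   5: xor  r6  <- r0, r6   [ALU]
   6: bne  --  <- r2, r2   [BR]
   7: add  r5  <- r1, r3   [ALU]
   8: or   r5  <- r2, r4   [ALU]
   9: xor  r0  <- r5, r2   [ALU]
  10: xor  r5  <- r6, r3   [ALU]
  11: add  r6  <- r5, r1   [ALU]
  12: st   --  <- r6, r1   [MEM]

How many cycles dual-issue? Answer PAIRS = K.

PAIRS = 4

0. bne/ld @i0,i1  | 2-wide
1. blt @i2  | no-port BR/MUL
2. mul/and @i3,i4  | 2-wide
3. xor/bne @i5,i6  | 2-wide
4. add @i7  | WAW r5
5. or @i8  | RAW r5
6. xor/xor @i9,i10  | 2-wide
7. add @i11  | RAW r6
8. st @i12  | tail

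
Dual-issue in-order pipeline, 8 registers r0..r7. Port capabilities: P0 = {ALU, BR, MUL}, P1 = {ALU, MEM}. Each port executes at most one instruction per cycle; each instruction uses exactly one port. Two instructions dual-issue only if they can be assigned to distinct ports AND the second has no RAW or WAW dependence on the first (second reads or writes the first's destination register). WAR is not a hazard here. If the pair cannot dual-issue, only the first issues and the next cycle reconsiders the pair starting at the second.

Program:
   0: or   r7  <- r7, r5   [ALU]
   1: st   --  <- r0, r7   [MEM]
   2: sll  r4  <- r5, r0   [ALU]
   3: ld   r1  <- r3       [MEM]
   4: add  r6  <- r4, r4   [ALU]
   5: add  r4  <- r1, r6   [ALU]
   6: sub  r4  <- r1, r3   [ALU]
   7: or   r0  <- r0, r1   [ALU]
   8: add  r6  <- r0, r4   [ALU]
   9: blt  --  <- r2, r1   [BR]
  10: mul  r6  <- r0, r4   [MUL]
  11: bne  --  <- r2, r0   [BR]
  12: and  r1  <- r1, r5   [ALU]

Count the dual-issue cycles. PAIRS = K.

#0 head=0: or i0 RAW r7
#1 head=1: st;sll i1+i2 pair
#2 head=3: ld;add i3+i4 pair
#3 head=5: add i5 WAW r4
#4 head=6: sub;or i6+i7 pair
#5 head=8: add;blt i8+i9 pair
#6 head=10: mul i10 no-port MUL/BR
#7 head=11: bne;and i11+i12 pair

PAIRS = 5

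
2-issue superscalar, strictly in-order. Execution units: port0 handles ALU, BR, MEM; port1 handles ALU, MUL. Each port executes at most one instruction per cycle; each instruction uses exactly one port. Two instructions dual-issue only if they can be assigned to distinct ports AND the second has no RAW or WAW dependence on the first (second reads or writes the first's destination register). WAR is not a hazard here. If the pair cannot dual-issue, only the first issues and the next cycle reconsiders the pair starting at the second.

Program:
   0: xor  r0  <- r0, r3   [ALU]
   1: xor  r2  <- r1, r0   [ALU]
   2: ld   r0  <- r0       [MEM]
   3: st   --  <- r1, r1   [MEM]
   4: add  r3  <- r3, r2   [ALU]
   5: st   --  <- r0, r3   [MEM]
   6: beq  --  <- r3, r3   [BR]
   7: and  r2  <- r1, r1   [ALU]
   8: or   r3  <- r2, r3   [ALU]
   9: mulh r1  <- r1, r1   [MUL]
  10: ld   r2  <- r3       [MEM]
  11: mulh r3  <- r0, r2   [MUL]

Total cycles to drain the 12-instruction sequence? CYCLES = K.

#0 head=0: xor.ALU i0 RAW r0
#1 head=1: xor.ALU+ld.MEM i1/i2 2-wide
#2 head=3: st.MEM+add.ALU i3/i4 2-wide
#3 head=5: st.MEM i5 no-port MEM/BR
#4 head=6: beq.BR+and.ALU i6/i7 2-wide
#5 head=8: or.ALU+mulh.MUL i8/i9 2-wide
#6 head=10: ld.MEM i10 RAW r2
#7 head=11: mulh.MUL i11 tail

CYCLES = 8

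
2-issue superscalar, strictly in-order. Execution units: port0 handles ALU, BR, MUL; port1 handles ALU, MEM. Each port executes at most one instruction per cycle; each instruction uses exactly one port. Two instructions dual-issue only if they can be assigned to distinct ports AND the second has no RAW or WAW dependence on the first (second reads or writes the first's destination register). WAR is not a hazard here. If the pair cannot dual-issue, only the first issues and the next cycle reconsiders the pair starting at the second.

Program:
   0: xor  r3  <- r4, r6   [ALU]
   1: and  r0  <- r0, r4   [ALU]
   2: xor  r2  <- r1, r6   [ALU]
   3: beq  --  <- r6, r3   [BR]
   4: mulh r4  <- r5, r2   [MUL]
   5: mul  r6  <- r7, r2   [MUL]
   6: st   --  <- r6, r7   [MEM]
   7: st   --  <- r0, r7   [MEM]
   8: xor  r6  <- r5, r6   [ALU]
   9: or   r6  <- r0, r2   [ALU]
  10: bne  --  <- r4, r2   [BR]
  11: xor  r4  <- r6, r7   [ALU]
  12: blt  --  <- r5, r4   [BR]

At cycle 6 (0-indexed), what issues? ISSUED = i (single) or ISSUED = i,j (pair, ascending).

c0: i0+i1 xor.ALU and.ALU  dual
c1: i2+i3 xor.ALU beq.BR  dual
c2: i4 mulh.MUL  no-port MUL/MUL
c3: i5 mul.MUL  RAW r6
c4: i6 st.MEM  no-port MEM/MEM
c5: i7+i8 st.MEM xor.ALU  dual
c6: i9+i10 or.ALU bne.BR  dual
c7: i11 xor.ALU  RAW r4
c8: i12 blt.BR  tail

ISSUED = 9,10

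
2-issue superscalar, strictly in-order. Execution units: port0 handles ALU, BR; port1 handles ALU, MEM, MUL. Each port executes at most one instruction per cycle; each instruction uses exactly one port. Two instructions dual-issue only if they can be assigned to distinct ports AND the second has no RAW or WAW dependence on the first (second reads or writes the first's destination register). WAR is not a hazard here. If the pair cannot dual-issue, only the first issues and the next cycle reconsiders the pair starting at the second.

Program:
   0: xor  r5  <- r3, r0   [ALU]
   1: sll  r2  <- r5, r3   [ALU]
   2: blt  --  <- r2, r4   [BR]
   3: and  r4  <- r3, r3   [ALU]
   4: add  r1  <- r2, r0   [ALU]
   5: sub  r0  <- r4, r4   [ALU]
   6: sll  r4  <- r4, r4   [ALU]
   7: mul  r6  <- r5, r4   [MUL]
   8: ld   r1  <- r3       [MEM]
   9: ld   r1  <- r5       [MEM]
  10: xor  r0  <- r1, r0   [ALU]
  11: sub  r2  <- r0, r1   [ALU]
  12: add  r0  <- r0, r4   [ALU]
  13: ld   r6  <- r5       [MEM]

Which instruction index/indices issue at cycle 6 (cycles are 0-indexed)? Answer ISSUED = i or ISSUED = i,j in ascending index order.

ISSUED = 8

  cy0 -> i0 (xor) RAW r5
  cy1 -> i1 (sll) RAW r2
  cy2 -> i2+i3 (blt+and) dual
  cy3 -> i4+i5 (add+sub) dual
  cy4 -> i6 (sll) RAW r4
  cy5 -> i7 (mul) no-port MUL/MEM
  cy6 -> i8 (ld) no-port MEM/MEM
  cy7 -> i9 (ld) RAW r1
  cy8 -> i10 (xor) RAW r0
  cy9 -> i11+i12 (sub+add) dual
  cy10 -> i13 (ld) tail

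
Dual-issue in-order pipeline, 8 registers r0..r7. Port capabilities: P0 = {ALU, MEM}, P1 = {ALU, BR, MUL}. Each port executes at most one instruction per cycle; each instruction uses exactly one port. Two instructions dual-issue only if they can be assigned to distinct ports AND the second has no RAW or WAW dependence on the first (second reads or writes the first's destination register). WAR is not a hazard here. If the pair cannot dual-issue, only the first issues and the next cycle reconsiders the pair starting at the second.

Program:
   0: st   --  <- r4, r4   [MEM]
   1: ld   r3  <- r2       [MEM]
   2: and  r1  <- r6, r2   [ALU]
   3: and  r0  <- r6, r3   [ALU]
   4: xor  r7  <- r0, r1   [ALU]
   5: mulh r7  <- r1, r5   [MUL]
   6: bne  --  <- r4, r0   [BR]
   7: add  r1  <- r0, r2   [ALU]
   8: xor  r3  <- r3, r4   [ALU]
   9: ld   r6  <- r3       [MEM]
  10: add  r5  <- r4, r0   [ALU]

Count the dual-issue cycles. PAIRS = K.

PAIRS = 3

t=0 i0:st.MEM ; no-port MEM/MEM
t=1 i1+i2:ld.MEM/and.ALU ; dual
t=2 i3:and.ALU ; RAW r0
t=3 i4:xor.ALU ; WAW r7
t=4 i5:mulh.MUL ; no-port MUL/BR
t=5 i6+i7:bne.BR/add.ALU ; dual
t=6 i8:xor.ALU ; RAW r3
t=7 i9+i10:ld.MEM/add.ALU ; dual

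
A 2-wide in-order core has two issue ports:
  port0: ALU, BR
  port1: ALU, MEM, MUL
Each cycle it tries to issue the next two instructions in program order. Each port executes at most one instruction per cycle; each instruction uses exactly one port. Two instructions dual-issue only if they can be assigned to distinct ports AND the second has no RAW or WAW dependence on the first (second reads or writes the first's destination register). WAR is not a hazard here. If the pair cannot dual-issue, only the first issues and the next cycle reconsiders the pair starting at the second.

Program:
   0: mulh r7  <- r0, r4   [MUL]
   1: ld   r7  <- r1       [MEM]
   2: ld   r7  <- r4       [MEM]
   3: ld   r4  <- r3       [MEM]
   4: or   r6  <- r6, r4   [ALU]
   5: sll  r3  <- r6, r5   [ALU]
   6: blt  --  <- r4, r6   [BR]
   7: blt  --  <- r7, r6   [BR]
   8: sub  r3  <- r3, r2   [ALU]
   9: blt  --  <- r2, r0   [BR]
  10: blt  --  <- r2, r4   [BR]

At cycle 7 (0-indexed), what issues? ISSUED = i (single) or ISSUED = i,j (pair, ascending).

ISSUED = 9

0. mulh.MUL @i0  | no-port MUL/MEM
1. ld.MEM @i1  | no-port MEM/MEM
2. ld.MEM @i2  | no-port MEM/MEM
3. ld.MEM @i3  | RAW r4
4. or.ALU @i4  | RAW r6
5. sll.ALU blt.BR @i5,i6  | dual
6. blt.BR sub.ALU @i7,i8  | dual
7. blt.BR @i9  | no-port BR/BR
8. blt.BR @i10  | tail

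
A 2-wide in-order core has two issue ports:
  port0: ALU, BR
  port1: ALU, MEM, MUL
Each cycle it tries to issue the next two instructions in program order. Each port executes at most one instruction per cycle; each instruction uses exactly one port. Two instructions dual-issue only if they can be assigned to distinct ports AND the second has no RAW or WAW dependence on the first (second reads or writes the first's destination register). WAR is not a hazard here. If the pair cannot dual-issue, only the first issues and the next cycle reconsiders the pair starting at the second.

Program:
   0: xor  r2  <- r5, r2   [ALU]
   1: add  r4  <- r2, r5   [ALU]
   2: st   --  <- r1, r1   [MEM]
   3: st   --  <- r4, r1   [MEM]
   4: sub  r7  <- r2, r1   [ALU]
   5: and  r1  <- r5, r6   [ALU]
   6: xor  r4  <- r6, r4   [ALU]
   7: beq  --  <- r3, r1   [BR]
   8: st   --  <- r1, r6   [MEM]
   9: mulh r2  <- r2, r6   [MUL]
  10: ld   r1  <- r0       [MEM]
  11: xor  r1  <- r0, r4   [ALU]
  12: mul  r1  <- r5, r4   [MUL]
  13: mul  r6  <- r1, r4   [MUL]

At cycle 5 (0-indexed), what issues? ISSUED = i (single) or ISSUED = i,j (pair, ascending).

t=0 i0:xor.ALU ; RAW r2
t=1 i1+i2:add.ALU+st.MEM ; dual
t=2 i3+i4:st.MEM+sub.ALU ; dual
t=3 i5+i6:and.ALU+xor.ALU ; dual
t=4 i7+i8:beq.BR+st.MEM ; dual
t=5 i9:mulh.MUL ; no-port MUL/MEM
t=6 i10:ld.MEM ; WAW r1
t=7 i11:xor.ALU ; WAW r1
t=8 i12:mul.MUL ; no-port MUL/MUL
t=9 i13:mul.MUL ; tail

ISSUED = 9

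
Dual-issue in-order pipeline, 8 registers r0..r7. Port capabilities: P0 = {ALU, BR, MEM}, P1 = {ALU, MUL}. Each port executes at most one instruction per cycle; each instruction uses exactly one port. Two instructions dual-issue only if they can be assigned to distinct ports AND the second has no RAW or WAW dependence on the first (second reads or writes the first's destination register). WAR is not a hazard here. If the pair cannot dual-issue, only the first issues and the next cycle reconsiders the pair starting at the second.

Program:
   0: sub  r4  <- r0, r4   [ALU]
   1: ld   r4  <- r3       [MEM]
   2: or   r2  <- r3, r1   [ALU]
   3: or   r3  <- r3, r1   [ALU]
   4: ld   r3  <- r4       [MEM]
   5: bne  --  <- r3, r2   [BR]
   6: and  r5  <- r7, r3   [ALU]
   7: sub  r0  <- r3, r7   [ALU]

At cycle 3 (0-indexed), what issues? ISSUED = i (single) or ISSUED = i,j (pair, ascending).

[0] i0  sub  -- WAW r4
[1] i1+i2  ld/or  -- dual
[2] i3  or  -- WAW r3
[3] i4  ld  -- no-port MEM/BR
[4] i5+i6  bne/and  -- dual
[5] i7  sub  -- tail

ISSUED = 4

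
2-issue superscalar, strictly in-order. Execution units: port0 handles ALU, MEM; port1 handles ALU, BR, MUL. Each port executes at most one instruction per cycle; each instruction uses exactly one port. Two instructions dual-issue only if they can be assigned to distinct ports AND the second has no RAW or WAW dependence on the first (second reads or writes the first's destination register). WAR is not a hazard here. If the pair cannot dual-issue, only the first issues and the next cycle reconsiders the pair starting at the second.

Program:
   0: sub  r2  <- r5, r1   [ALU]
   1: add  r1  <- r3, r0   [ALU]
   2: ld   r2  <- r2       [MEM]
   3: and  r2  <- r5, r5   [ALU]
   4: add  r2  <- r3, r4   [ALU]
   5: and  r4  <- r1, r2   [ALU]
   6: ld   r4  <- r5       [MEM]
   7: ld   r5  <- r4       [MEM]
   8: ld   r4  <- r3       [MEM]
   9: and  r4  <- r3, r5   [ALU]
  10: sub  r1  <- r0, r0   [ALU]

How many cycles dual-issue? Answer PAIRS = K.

PAIRS = 2

t=0 i0&i1:sub.ALU+add.ALU ; dual
t=1 i2:ld.MEM ; WAW r2
t=2 i3:and.ALU ; WAW r2
t=3 i4:add.ALU ; RAW r2
t=4 i5:and.ALU ; WAW r4
t=5 i6:ld.MEM ; no-port MEM/MEM
t=6 i7:ld.MEM ; no-port MEM/MEM
t=7 i8:ld.MEM ; WAW r4
t=8 i9&i10:and.ALU+sub.ALU ; dual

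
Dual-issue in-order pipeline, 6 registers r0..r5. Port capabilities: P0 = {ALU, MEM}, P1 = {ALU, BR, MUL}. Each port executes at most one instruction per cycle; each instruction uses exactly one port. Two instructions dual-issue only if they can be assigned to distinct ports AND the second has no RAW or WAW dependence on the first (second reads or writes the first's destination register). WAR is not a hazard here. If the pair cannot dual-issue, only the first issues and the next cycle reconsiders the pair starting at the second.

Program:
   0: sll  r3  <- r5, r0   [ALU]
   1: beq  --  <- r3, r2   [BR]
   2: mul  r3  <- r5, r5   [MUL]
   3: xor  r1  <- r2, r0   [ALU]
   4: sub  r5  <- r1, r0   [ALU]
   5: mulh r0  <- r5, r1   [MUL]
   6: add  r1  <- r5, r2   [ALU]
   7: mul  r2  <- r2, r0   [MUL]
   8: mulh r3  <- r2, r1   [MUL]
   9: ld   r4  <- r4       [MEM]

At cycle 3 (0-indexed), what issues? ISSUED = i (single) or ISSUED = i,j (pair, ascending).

ISSUED = 4

#0 head=0: sll i0 RAW r3
#1 head=1: beq i1 no-port BR/MUL
#2 head=2: mul xor i2/i3 pair
#3 head=4: sub i4 RAW r5
#4 head=5: mulh add i5/i6 pair
#5 head=7: mul i7 no-port MUL/MUL
#6 head=8: mulh ld i8/i9 pair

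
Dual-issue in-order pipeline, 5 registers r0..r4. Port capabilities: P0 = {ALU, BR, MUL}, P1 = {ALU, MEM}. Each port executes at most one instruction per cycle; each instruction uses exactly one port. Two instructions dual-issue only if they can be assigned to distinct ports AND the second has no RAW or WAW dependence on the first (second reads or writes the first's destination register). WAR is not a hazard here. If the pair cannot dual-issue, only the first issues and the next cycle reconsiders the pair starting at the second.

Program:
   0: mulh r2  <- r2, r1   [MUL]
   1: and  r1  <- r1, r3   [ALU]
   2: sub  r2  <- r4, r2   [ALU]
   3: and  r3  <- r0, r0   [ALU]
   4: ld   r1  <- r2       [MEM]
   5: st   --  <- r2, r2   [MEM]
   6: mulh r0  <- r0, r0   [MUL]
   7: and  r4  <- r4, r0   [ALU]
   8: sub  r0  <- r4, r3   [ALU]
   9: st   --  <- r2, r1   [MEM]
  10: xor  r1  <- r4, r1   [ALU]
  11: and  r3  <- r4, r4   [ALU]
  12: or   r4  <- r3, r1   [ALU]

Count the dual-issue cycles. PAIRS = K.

0. mulh.MUL;and.ALU @i0&i1  | dual
1. sub.ALU;and.ALU @i2&i3  | dual
2. ld.MEM @i4  | no-port MEM/MEM
3. st.MEM;mulh.MUL @i5&i6  | dual
4. and.ALU @i7  | RAW r4
5. sub.ALU;st.MEM @i8&i9  | dual
6. xor.ALU;and.ALU @i10&i11  | dual
7. or.ALU @i12  | tail

PAIRS = 5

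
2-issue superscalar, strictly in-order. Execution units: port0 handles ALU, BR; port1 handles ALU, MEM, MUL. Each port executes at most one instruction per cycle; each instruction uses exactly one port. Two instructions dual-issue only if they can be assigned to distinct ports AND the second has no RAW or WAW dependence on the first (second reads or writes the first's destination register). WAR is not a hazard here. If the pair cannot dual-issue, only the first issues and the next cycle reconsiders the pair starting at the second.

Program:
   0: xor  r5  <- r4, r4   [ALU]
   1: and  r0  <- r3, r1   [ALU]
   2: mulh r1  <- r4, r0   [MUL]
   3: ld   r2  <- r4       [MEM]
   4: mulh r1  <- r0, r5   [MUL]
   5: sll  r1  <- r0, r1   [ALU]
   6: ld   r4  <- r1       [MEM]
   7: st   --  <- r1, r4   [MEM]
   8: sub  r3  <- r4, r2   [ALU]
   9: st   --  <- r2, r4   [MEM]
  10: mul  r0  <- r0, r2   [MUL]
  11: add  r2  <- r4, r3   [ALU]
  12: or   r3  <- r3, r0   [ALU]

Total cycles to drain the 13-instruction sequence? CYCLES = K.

t=0 i0&i1:xor;and ; dual
t=1 i2:mulh ; no-port MUL/MEM
t=2 i3:ld ; no-port MEM/MUL
t=3 i4:mulh ; RAW+WAW r1
t=4 i5:sll ; RAW r1
t=5 i6:ld ; no-port MEM/MEM
t=6 i7&i8:st;sub ; dual
t=7 i9:st ; no-port MEM/MUL
t=8 i10&i11:mul;add ; dual
t=9 i12:or ; tail

CYCLES = 10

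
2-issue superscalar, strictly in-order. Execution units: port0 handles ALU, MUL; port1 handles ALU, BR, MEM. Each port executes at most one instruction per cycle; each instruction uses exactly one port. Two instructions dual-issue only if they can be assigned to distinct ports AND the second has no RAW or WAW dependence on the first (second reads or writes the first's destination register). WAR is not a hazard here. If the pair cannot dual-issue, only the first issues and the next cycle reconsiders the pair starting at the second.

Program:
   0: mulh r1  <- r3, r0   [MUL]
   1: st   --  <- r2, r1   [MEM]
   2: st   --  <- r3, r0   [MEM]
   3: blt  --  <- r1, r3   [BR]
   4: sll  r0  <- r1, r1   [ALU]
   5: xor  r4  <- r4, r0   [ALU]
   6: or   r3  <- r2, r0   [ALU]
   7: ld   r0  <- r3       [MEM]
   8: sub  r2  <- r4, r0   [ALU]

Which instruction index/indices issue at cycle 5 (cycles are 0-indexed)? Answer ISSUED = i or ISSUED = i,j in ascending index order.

ISSUED = 7

t=0 i0:mulh ; RAW r1
t=1 i1:st ; no-port MEM/MEM
t=2 i2:st ; no-port MEM/BR
t=3 i3&i4:blt sll ; 2-wide
t=4 i5&i6:xor or ; 2-wide
t=5 i7:ld ; RAW r0
t=6 i8:sub ; tail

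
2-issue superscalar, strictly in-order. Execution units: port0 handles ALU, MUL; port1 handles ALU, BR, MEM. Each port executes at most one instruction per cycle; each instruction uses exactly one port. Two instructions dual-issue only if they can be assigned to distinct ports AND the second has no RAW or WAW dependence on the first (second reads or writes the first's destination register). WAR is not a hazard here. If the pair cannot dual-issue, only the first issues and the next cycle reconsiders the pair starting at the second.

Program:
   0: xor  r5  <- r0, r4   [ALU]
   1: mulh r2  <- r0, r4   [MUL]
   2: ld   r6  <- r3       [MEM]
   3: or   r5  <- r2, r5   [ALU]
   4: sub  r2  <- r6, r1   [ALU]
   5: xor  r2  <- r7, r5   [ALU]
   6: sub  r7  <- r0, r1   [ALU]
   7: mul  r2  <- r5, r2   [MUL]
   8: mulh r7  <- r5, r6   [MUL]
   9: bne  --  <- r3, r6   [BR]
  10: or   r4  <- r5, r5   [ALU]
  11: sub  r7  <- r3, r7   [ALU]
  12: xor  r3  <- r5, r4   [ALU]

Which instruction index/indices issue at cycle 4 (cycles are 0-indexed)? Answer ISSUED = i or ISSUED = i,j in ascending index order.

ISSUED = 7

[0] i0/i1  xor mulh  -- dual
[1] i2/i3  ld or  -- dual
[2] i4  sub  -- WAW r2
[3] i5/i6  xor sub  -- dual
[4] i7  mul  -- no-port MUL/MUL
[5] i8/i9  mulh bne  -- dual
[6] i10/i11  or sub  -- dual
[7] i12  xor  -- tail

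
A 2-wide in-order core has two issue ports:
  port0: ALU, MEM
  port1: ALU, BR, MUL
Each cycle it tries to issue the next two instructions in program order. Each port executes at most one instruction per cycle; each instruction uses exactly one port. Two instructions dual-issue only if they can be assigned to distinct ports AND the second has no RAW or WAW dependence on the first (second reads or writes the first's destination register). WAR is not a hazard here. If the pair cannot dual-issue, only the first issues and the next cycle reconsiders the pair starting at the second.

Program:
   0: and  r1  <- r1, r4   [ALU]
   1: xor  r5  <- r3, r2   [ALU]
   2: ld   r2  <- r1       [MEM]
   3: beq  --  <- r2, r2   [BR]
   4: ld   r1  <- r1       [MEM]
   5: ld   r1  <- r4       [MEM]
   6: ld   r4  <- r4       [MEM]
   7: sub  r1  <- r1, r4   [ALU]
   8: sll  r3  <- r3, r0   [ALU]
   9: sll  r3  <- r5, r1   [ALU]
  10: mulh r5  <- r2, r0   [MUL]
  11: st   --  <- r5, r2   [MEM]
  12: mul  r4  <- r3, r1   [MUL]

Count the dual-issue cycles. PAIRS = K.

c0: i0+i1 and xor  pair
c1: i2 ld  RAW r2
c2: i3+i4 beq ld  pair
c3: i5 ld  no-port MEM/MEM
c4: i6 ld  RAW r4
c5: i7+i8 sub sll  pair
c6: i9+i10 sll mulh  pair
c7: i11+i12 st mul  pair

PAIRS = 5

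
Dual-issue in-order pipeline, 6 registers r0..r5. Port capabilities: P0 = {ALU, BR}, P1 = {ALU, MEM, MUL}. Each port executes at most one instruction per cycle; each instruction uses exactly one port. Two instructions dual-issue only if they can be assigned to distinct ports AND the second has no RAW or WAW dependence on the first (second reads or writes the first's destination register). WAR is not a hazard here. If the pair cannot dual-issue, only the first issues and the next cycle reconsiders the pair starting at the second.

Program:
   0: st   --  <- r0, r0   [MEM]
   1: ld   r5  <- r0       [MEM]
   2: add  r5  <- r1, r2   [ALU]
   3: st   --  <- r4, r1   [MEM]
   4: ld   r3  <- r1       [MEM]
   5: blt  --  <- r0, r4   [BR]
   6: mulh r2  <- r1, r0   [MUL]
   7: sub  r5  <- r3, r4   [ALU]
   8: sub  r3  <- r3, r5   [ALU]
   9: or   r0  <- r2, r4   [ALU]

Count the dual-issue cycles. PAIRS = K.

PAIRS = 4

t=0 i0:st ; no-port MEM/MEM
t=1 i1:ld ; WAW r5
t=2 i2/i3:add;st ; pair
t=3 i4/i5:ld;blt ; pair
t=4 i6/i7:mulh;sub ; pair
t=5 i8/i9:sub;or ; pair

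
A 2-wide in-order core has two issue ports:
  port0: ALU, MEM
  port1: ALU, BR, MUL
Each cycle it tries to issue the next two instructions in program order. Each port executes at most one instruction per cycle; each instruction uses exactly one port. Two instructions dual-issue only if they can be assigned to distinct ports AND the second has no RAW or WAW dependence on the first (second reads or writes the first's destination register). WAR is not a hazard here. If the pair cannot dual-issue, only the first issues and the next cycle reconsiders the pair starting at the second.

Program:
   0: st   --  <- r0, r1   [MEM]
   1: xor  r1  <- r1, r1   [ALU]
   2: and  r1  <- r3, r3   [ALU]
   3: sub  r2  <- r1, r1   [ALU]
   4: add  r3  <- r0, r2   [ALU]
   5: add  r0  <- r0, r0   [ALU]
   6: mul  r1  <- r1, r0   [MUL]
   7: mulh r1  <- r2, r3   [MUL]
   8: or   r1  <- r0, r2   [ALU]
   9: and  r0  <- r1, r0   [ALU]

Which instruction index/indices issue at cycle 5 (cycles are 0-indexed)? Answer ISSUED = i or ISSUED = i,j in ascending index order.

[0] i0/i1  st+xor  -- dual
[1] i2  and  -- RAW r1
[2] i3  sub  -- RAW r2
[3] i4/i5  add+add  -- dual
[4] i6  mul  -- no-port MUL/MUL
[5] i7  mulh  -- WAW r1
[6] i8  or  -- RAW r1
[7] i9  and  -- tail

ISSUED = 7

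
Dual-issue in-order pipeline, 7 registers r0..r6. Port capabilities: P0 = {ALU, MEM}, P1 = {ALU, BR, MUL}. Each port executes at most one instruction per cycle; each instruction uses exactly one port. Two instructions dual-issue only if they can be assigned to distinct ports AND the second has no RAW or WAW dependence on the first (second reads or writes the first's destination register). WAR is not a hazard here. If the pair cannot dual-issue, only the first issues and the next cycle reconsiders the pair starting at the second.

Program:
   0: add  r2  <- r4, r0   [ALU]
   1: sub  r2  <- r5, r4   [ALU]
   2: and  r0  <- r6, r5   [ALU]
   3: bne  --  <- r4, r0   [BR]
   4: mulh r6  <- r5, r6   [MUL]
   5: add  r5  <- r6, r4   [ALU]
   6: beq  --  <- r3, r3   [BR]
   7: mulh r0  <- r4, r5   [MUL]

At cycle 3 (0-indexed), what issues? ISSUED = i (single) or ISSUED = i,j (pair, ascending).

ISSUED = 4

[0] i0  add.ALU  -- WAW r2
[1] i1&i2  sub.ALU+and.ALU  -- 2-wide
[2] i3  bne.BR  -- no-port BR/MUL
[3] i4  mulh.MUL  -- RAW r6
[4] i5&i6  add.ALU+beq.BR  -- 2-wide
[5] i7  mulh.MUL  -- tail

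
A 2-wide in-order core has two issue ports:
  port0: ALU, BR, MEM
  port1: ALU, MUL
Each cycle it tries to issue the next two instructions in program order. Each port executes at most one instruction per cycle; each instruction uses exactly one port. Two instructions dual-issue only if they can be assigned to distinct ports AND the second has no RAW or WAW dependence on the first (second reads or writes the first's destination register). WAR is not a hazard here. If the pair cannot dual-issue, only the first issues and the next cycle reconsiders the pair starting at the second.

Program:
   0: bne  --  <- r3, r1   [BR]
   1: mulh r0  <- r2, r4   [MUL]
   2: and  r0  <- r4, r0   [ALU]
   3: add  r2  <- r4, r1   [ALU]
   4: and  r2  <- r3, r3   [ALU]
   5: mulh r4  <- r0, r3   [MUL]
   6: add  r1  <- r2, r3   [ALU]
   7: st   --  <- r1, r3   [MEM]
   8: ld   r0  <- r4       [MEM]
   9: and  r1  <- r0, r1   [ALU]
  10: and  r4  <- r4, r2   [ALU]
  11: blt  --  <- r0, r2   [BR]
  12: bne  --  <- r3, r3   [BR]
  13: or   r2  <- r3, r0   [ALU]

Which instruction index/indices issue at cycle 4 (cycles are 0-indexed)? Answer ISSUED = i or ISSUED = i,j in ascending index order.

ISSUED = 7

t=0 i0+i1:bne mulh ; dual
t=1 i2+i3:and add ; dual
t=2 i4+i5:and mulh ; dual
t=3 i6:add ; RAW r1
t=4 i7:st ; no-port MEM/MEM
t=5 i8:ld ; RAW r0
t=6 i9+i10:and and ; dual
t=7 i11:blt ; no-port BR/BR
t=8 i12+i13:bne or ; dual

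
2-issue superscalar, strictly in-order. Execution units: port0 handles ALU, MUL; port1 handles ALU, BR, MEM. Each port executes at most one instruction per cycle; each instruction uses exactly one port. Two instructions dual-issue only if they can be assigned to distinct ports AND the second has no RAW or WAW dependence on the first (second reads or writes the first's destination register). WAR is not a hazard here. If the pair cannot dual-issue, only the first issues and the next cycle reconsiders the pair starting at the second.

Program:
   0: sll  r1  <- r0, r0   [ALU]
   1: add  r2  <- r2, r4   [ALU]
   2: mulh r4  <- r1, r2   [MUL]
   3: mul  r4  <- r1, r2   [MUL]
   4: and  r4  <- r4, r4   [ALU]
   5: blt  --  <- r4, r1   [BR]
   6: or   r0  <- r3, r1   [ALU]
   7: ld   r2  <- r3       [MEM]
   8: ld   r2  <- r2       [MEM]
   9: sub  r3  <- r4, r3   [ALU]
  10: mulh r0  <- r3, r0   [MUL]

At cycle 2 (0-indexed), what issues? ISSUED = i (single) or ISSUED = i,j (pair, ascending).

t=0 i0,i1:sll.ALU/add.ALU ; 2-wide
t=1 i2:mulh.MUL ; no-port MUL/MUL
t=2 i3:mul.MUL ; RAW+WAW r4
t=3 i4:and.ALU ; RAW r4
t=4 i5,i6:blt.BR/or.ALU ; 2-wide
t=5 i7:ld.MEM ; no-port MEM/MEM
t=6 i8,i9:ld.MEM/sub.ALU ; 2-wide
t=7 i10:mulh.MUL ; tail

ISSUED = 3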